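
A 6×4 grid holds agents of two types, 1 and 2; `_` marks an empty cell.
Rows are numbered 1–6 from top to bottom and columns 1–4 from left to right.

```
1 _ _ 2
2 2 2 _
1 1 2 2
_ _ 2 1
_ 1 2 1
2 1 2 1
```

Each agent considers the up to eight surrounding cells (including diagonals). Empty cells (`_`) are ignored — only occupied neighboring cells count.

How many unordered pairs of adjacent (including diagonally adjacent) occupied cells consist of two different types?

25

Scan each occupied cell's neighbors to the right and below (and the two forward diagonals) so each pair is counted once.
Row 1: 1(1,1)–2(2,1)≠ 1(1,1)–2(2,2)≠ 2(1,4)–2(2,3)=  → 2/3 unlike.
Row 2: 2(2,1)–2(2,2)= 2(2,1)–1(3,1)≠ 2(2,1)–1(3,2)≠ 2(2,2)–2(2,3)= 2(2,2)–1(3,2)≠ 2(2,2)–2(3,3)= 2(2,2)–1(3,1)≠ 2(2,3)–2(3,3)= 2(2,3)–2(3,4)= 2(2,3)–1(3,2)≠  → 5/10 unlike.
Row 3: 1(3,1)–1(3,2)= 1(3,2)–2(3,3)≠ 1(3,2)–2(4,3)≠ 2(3,3)–2(3,4)= 2(3,3)–2(4,3)= 2(3,3)–1(4,4)≠ 2(3,4)–1(4,4)≠ 2(3,4)–2(4,3)=  → 4/8 unlike.
Row 4: 2(4,3)–1(4,4)≠ 2(4,3)–2(5,3)= 2(4,3)–1(5,4)≠ 2(4,3)–1(5,2)≠ 1(4,4)–1(5,4)= 1(4,4)–2(5,3)≠  → 4/6 unlike.
Row 5: 1(5,2)–2(5,3)≠ 1(5,2)–1(6,2)= 1(5,2)–2(6,3)≠ 1(5,2)–2(6,1)≠ 2(5,3)–1(5,4)≠ 2(5,3)–2(6,3)= 2(5,3)–1(6,4)≠ 2(5,3)–1(6,2)≠ 1(5,4)–1(6,4)= 1(5,4)–2(6,3)≠  → 7/10 unlike.
Row 6: 2(6,1)–1(6,2)≠ 1(6,2)–2(6,3)≠ 2(6,3)–1(6,4)≠  → 3/3 unlike.
Total adjacent occupied pairs: 40; unlike-type pairs: 25.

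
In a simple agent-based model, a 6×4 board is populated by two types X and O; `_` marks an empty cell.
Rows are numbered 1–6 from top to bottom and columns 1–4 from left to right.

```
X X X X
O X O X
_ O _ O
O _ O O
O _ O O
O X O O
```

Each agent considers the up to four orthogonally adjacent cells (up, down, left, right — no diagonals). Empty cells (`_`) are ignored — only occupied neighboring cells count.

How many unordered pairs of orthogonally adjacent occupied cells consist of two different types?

9

Scan each occupied cell's neighbors to the right and below so each pair is counted once.
Row 1: X(1,1)–X(1,2)= X(1,1)–O(2,1)≠ X(1,2)–X(1,3)= X(1,2)–X(2,2)= X(1,3)–X(1,4)= X(1,3)–O(2,3)≠ X(1,4)–X(2,4)=  → 2/7 unlike.
Row 2: O(2,1)–X(2,2)≠ X(2,2)–O(2,3)≠ X(2,2)–O(3,2)≠ O(2,3)–X(2,4)≠ X(2,4)–O(3,4)≠  → 5/5 unlike.
Row 3: O(3,4)–O(4,4)=  → 0/1 unlike.
Row 4: O(4,1)–O(5,1)= O(4,3)–O(4,4)= O(4,3)–O(5,3)= O(4,4)–O(5,4)=  → 0/4 unlike.
Row 5: O(5,1)–O(6,1)= O(5,3)–O(5,4)= O(5,3)–O(6,3)= O(5,4)–O(6,4)=  → 0/4 unlike.
Row 6: O(6,1)–X(6,2)≠ X(6,2)–O(6,3)≠ O(6,3)–O(6,4)=  → 2/3 unlike.
Total adjacent occupied pairs: 24; unlike-type pairs: 9.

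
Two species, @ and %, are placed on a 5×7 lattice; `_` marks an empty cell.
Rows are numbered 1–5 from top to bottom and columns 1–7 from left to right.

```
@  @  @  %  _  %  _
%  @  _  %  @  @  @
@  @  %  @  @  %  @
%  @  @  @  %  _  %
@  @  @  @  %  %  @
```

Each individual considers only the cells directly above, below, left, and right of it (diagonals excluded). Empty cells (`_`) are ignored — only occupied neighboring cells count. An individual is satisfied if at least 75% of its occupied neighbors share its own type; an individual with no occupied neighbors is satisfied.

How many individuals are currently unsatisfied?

23

Row 1: (1,1)@ 1/2 unhappy · (1,2)@ 3/3 ok · (1,3)@ 1/2 unhappy · (1,4)% 1/2 unhappy · (1,6)% 0/1 unhappy
Row 2: (2,1)% 0/3 unhappy · (2,2)@ 2/3 unhappy · (2,4)% 1/3 unhappy · (2,5)@ 2/3 unhappy · (2,6)@ 2/4 unhappy · (2,7)@ 2/2 ok
Row 3: (3,1)@ 1/3 unhappy · (3,2)@ 3/4 ok · (3,3)% 0/3 unhappy · (3,4)@ 2/4 unhappy · (3,5)@ 2/4 unhappy · (3,6)% 0/3 unhappy · (3,7)@ 1/3 unhappy
Row 4: (4,1)% 0/3 unhappy · (4,2)@ 3/4 ok · (4,3)@ 3/4 ok · (4,4)@ 3/4 ok · (4,5)% 1/3 unhappy · (4,7)% 0/2 unhappy
Row 5: (5,1)@ 1/2 unhappy · (5,2)@ 3/3 ok · (5,3)@ 3/3 ok · (5,4)@ 2/3 unhappy · (5,5)% 2/3 unhappy · (5,6)% 1/2 unhappy · (5,7)@ 0/2 unhappy
Unsatisfied: (1,1), (1,3), (1,4), (1,6), (2,1), (2,2), (2,4), (2,5), (2,6), (3,1), (3,3), (3,4), (3,5), (3,6), (3,7), (4,1), (4,5), (4,7), (5,1), (5,4), (5,5), (5,6), (5,7) — 23 in total.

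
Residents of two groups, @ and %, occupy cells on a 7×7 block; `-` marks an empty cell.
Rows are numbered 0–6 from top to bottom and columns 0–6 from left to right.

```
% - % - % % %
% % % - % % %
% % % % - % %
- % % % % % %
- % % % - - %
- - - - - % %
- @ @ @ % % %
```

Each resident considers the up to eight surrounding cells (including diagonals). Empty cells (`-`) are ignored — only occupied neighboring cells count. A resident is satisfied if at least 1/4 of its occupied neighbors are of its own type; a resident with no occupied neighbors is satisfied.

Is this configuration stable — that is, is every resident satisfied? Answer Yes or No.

(0,0)% 2/2 satisfied
(0,2)% 2/2 satisfied
(0,4)% 3/3 satisfied
(0,5)% 5/5 satisfied
(0,6)% 3/3 satisfied
(1,0)% 4/4 satisfied
(1,1)% 7/7 satisfied
(1,2)% 5/5 satisfied
(1,4)% 5/5 satisfied
(1,5)% 7/7 satisfied
(1,6)% 5/5 satisfied
(2,0)% 4/4 satisfied
(2,1)% 7/7 satisfied
(2,2)% 7/7 satisfied
(2,3)% 6/6 satisfied
(2,5)% 7/7 satisfied
(2,6)% 5/5 satisfied
(3,1)% 6/6 satisfied
(3,2)% 8/8 satisfied
(3,3)% 6/6 satisfied
(3,4)% 5/5 satisfied
(3,5)% 5/5 satisfied
(3,6)% 4/4 satisfied
(4,1)% 3/3 satisfied
(4,2)% 5/5 satisfied
(4,3)% 4/4 satisfied
(4,6)% 4/4 satisfied
(5,5)% 5/5 satisfied
(5,6)% 4/4 satisfied
(6,1)@ 1/1 satisfied
(6,2)@ 2/2 satisfied
(6,3)@ 1/2 satisfied
(6,4)% 2/3 satisfied
(6,5)% 4/4 satisfied
(6,6)% 3/3 satisfied
All meet the threshold, so the configuration is stable.

Yes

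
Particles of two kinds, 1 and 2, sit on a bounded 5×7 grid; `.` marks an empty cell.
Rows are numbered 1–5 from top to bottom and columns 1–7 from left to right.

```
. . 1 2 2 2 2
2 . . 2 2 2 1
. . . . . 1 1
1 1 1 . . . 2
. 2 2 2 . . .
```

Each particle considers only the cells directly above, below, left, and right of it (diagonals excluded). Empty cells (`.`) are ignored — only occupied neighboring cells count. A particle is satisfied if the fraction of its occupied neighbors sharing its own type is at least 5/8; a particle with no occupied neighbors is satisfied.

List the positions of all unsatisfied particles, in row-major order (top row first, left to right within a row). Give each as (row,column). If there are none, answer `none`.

(1,3)1 0/1 not
(1,4)2 2/3 satisfied
(1,5)2 3/3 satisfied
(1,6)2 3/3 satisfied
(1,7)2 1/2 not
(2,1)2 0/0 satisfied
(2,4)2 2/2 satisfied
(2,5)2 3/3 satisfied
(2,6)2 2/4 not
(2,7)1 1/3 not
(3,6)1 1/2 not
(3,7)1 2/3 satisfied
(4,1)1 1/1 satisfied
(4,2)1 2/3 satisfied
(4,3)1 1/2 not
(4,7)2 0/1 not
(5,2)2 1/2 not
(5,3)2 2/3 satisfied
(5,4)2 1/1 satisfied

(1,3), (1,7), (2,6), (2,7), (3,6), (4,3), (4,7), (5,2)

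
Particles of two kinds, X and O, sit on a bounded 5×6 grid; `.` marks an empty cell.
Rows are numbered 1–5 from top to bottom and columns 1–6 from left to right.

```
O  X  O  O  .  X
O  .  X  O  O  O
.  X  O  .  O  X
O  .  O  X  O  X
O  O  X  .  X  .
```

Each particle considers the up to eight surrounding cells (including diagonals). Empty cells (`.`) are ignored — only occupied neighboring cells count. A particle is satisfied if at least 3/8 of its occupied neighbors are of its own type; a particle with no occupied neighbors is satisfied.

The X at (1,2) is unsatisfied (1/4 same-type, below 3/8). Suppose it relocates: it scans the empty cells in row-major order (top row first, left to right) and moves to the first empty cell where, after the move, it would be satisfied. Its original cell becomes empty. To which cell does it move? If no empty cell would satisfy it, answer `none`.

Vacating (1,2). Empty cells in order:
  (1,5): 1/5 same-type → still unsatisfied.
  (2,2): 2/6 same-type → still unsatisfied.
  (3,1): 1/3 same-type → still unsatisfied.
  (3,4): 2/8 same-type → still unsatisfied.
  (4,2): 2/7 same-type → still unsatisfied.
  (5,4): 3/5 same-type → satisfied — stop here.

(5,4)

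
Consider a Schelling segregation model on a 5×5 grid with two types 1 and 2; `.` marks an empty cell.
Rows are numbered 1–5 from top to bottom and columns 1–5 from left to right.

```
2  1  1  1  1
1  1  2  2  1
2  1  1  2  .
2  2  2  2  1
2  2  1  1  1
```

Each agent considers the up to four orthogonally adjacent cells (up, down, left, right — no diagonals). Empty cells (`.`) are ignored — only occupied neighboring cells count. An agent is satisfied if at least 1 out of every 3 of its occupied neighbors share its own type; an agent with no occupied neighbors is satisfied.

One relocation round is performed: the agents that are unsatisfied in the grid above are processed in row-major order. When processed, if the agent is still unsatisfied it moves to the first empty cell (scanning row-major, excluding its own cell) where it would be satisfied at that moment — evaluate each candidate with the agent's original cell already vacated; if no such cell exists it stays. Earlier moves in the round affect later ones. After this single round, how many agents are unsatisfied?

0

Initially unsatisfied (in order): (1,1), (2,3), (3,3).
  (1,1) → (3,5).
  (2,3): no empty cell satisfies it; stays.
  (3,3) → (1,1).
Resulting grid:
1 1 1 1 1
1 1 2 2 1
2 1 . 2 2
2 2 2 2 1
2 2 1 1 1
All satisfied now.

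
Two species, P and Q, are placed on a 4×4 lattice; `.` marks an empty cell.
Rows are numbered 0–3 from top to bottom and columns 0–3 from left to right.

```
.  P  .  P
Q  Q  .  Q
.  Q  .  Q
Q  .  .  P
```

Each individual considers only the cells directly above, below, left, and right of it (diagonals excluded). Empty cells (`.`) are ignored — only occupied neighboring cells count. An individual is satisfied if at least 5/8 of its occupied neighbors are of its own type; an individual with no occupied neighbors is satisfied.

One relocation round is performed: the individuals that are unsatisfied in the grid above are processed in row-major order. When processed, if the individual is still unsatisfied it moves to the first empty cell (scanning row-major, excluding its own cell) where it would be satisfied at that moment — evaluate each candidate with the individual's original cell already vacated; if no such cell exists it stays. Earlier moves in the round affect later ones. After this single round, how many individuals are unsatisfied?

Initially unsatisfied (in order): (0,1), (0,3), (1,3), (2,3), (3,3).
  (0,1) → (0,2).
  (0,3) → (3,2).
  (1,3): now satisfied by earlier moves; stays.
  (2,3) → (0,0).
  (3,3): now satisfied by earlier moves; stays.
Resulting grid:
Q . P .
Q Q . Q
. Q . .
Q . P P
All satisfied now.

0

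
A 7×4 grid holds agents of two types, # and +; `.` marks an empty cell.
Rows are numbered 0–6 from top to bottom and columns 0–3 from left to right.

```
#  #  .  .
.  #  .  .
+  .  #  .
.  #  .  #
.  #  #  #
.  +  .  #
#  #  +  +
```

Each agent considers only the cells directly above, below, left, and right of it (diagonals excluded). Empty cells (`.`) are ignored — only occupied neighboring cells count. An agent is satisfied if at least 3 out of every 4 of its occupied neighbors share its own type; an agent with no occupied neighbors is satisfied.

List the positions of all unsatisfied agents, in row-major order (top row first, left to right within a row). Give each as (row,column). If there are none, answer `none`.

(4,1), (5,1), (5,3), (6,1), (6,2), (6,3)

(0,0)# 1/1 satisfied
(0,1)# 2/2 satisfied
(1,1)# 1/1 satisfied
(2,0)+ 0/0 satisfied
(2,2)# 0/0 satisfied
(3,1)# 1/1 satisfied
(3,3)# 1/1 satisfied
(4,1)# 2/3 not
(4,2)# 2/2 satisfied
(4,3)# 3/3 satisfied
(5,1)+ 0/2 not
(5,3)# 1/2 not
(6,0)# 1/1 satisfied
(6,1)# 1/3 not
(6,2)+ 1/2 not
(6,3)+ 1/2 not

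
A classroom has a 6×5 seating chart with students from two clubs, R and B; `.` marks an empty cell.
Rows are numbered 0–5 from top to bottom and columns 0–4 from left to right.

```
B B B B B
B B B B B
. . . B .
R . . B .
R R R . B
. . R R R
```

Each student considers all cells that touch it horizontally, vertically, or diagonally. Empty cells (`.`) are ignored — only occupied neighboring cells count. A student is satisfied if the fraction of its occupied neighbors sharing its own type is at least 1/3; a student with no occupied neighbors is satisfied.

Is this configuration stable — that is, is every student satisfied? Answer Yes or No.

Row 0: (0,0)B 3/3 ✓ · (0,1)B 5/5 ✓ · (0,2)B 5/5 ✓ · (0,3)B 5/5 ✓ · (0,4)B 3/3 ✓
Row 1: (1,0)B 3/3 ✓ · (1,1)B 5/5 ✓ · (1,2)B 6/6 ✓ · (1,3)B 6/6 ✓ · (1,4)B 4/4 ✓
Row 2: (2,3)B 4/4 ✓
Row 3: (3,0)R 2/2 ✓ · (3,3)B 2/3 ✓
Row 4: (4,0)R 2/2 ✓ · (4,1)R 4/4 ✓ · (4,2)R 3/4 ✓ · (4,4)B 1/3 ✓
Row 5: (5,2)R 3/3 ✓ · (5,3)R 3/4 ✓ · (5,4)R 1/2 ✓
All meet the threshold, so the configuration is stable.

Yes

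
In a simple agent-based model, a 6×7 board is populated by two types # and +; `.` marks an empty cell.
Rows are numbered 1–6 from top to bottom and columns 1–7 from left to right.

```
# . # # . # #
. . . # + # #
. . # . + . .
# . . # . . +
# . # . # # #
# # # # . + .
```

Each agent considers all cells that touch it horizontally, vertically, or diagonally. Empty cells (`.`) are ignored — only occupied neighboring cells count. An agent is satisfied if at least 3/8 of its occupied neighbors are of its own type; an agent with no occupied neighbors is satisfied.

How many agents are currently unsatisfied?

(1,1)# 0/0 ✓
(1,3)# 2/2 ✓
(1,4)# 2/3 ✓
(1,6)# 3/4 ✓
(1,7)# 3/3 ✓
(2,4)# 3/5 ✓
(2,5)+ 1/5 ✗
(2,6)# 3/5 ✓
(2,7)# 3/3 ✓
(3,3)# 2/2 ✓
(3,5)+ 1/4 ✗
(4,1)# 1/1 ✓
(4,4)# 3/4 ✓
(4,7)+ 0/2 ✗
(5,1)# 3/3 ✓
(5,3)# 4/4 ✓
(5,5)# 3/4 ✓
(5,6)# 2/4 ✓
(5,7)# 1/3 ✗
(6,1)# 2/2 ✓
(6,2)# 4/4 ✓
(6,3)# 3/3 ✓
(6,4)# 3/3 ✓
(6,6)+ 0/3 ✗
Unsatisfied: (2,5), (3,5), (4,7), (5,7), (6,6) — 5 in total.

5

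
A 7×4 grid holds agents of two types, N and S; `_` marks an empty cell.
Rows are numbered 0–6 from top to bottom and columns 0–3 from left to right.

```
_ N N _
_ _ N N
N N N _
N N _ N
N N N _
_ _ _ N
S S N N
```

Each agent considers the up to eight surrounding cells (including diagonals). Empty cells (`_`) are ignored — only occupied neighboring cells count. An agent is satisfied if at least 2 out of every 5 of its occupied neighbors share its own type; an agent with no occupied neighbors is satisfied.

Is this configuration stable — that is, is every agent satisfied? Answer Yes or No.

(0,1)N 2/2 ✓
(0,2)N 3/3 ✓
(1,2)N 5/5 ✓
(1,3)N 3/3 ✓
(2,0)N 3/3 ✓
(2,1)N 5/5 ✓
(2,2)N 5/5 ✓
(3,0)N 5/5 ✓
(3,1)N 7/7 ✓
(3,3)N 2/2 ✓
(4,0)N 3/3 ✓
(4,1)N 4/4 ✓
(4,2)N 4/4 ✓
(5,3)N 3/3 ✓
(6,0)S 1/1 ✓
(6,1)S 1/2 ✓
(6,2)N 2/3 ✓
(6,3)N 2/2 ✓
All meet the threshold, so the configuration is stable.

Yes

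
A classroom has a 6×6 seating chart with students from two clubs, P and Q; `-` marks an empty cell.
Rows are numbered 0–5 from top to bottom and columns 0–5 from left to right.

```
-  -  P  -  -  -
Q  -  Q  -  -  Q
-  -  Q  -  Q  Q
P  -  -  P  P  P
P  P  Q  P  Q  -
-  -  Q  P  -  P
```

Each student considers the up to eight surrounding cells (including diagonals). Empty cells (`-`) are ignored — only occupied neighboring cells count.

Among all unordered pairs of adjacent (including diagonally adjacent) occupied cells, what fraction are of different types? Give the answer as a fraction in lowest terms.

Scan each occupied cell's neighbors to the right and below (and the two forward diagonals) so each pair is counted once.
Row 0: P(0,2)–Q(1,2)≠  → 1/1 unlike.
Row 1: Q(1,2)–Q(2,2)= Q(1,5)–Q(2,5)= Q(1,5)–Q(2,4)=  → 0/3 unlike.
Row 2: Q(2,2)–P(3,3)≠ Q(2,4)–Q(2,5)= Q(2,4)–P(3,4)≠ Q(2,4)–P(3,5)≠ Q(2,4)–P(3,3)≠ Q(2,5)–P(3,5)≠ Q(2,5)–P(3,4)≠  → 6/7 unlike.
Row 3: P(3,0)–P(4,0)= P(3,0)–P(4,1)= P(3,3)–P(3,4)= P(3,3)–P(4,3)= P(3,3)–Q(4,4)≠ P(3,3)–Q(4,2)≠ P(3,4)–P(3,5)= P(3,4)–Q(4,4)≠ P(3,4)–P(4,3)= P(3,5)–Q(4,4)≠  → 4/10 unlike.
Row 4: P(4,0)–P(4,1)= P(4,1)–Q(4,2)≠ P(4,1)–Q(5,2)≠ Q(4,2)–P(4,3)≠ Q(4,2)–Q(5,2)= Q(4,2)–P(5,3)≠ P(4,3)–Q(4,4)≠ P(4,3)–P(5,3)= P(4,3)–Q(5,2)≠ Q(4,4)–P(5,5)≠ Q(4,4)–P(5,3)≠  → 8/11 unlike.
Row 5: Q(5,2)–P(5,3)≠  → 1/1 unlike.
Total adjacent occupied pairs: 33; unlike-type pairs: 20.
20/33 is already in lowest terms.

20/33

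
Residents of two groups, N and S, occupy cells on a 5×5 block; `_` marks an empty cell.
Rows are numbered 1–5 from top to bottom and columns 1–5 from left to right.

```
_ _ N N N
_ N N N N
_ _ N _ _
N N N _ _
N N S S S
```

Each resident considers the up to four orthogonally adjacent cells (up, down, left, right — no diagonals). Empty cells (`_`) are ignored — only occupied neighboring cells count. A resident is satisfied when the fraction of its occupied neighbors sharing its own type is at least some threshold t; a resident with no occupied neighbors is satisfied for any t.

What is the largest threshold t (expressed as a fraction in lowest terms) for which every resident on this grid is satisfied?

(1,3)N 2/2
(1,4)N 3/3
(1,5)N 2/2
(2,2)N 1/1
(2,3)N 4/4
(2,4)N 3/3
(2,5)N 2/2
(3,3)N 2/2
(4,1)N 2/2
(4,2)N 3/3
(4,3)N 2/3
(5,1)N 2/2
(5,2)N 2/3
(5,3)S 1/3
(5,4)S 2/2
(5,5)S 1/1
The smallest same-type fraction is 1/3 at (5,3), which reduces to 1/3. Any threshold above that leaves this resident unsatisfied.

1/3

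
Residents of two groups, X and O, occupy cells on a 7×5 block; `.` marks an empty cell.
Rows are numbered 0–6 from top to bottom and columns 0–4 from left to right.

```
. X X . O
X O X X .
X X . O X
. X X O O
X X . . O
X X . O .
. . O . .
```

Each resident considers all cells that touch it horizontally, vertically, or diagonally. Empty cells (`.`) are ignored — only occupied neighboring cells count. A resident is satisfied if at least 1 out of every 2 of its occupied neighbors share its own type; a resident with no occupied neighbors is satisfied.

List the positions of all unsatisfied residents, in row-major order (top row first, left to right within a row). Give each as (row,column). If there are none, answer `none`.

(0,4), (1,1), (2,3), (2,4)

(0,1)X 3/4 ok
(0,2)X 3/4 ok
(0,4)O 0/1 unhappy
(1,0)X 3/4 ok
(1,1)O 0/6 unhappy
(1,2)X 4/6 ok
(1,3)X 3/5 ok
(2,0)X 3/4 ok
(2,1)X 5/6 ok
(2,3)O 2/6 unhappy
(2,4)X 1/4 unhappy
(3,1)X 5/5 ok
(3,2)X 3/5 ok
(3,3)O 3/5 ok
(3,4)O 3/4 ok
(4,0)X 4/4 ok
(4,1)X 5/5 ok
(4,4)O 3/3 ok
(5,0)X 3/3 ok
(5,1)X 3/4 ok
(5,3)O 2/2 ok
(6,2)O 1/2 ok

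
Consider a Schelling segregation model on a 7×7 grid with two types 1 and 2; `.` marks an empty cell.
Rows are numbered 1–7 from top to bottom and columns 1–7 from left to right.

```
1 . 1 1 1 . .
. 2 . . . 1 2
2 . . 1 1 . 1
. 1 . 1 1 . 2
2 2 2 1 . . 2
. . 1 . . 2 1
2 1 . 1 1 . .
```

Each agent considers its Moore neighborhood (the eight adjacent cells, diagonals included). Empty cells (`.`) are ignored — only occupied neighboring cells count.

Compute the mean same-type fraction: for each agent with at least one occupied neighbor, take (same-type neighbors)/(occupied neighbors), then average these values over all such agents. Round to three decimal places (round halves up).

0.528

(1,1)1 0/1
(1,3)1 1/2
(1,4)1 2/2
(1,5)1 2/2
(2,2)2 1/3
(2,6)1 3/4
(2,7)2 0/2
(3,1)2 1/2
(3,4)1 3/3
(3,5)1 4/4
(3,7)1 1/3
(4,2)1 0/4
(4,4)1 4/5
(4,5)1 4/4
(4,7)2 1/2
(5,1)2 1/2
(5,2)2 2/4
(5,3)2 1/5
(5,4)1 3/4
(5,7)2 2/3
(6,3)1 3/5
(6,6)2 1/3
(6,7)1 0/2
(7,1)2 0/1
(7,2)1 1/2
(7,4)1 2/2
(7,5)1 1/2
Sum over 27 agents: 0/1 + 1/2 + 2/2 + 2/2 + 1/3 + 3/4 + 0/2 + 1/2 + 3/3 + 4/4 + 1/3 + 0/4 + 4/5 + 4/4 + 1/2 + 1/2 + 2/4 + 1/5 + 3/4 + 2/3 + 3/5 + 1/3 + 0/2 + 0/1 + 1/2 + 2/2 + 1/2 = 214/15; mean = 214/15 ÷ 27 = 214/405 = 0.528395… → 0.528.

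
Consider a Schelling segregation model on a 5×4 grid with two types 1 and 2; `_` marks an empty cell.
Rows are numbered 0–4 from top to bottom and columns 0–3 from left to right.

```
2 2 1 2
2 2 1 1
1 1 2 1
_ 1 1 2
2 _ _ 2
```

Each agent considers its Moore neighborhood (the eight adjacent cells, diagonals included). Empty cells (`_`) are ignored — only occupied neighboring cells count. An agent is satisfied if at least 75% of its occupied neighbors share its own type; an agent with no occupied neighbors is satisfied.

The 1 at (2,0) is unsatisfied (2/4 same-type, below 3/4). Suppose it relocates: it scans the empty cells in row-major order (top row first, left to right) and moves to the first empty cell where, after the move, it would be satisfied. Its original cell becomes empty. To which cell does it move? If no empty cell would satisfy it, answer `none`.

none

Vacating (2,0). Empty cells in order:
  (3,0): 2/3 same-type → still unsatisfied.
  (4,1): 2/3 same-type → still unsatisfied.
  (4,2): 2/4 same-type → still unsatisfied.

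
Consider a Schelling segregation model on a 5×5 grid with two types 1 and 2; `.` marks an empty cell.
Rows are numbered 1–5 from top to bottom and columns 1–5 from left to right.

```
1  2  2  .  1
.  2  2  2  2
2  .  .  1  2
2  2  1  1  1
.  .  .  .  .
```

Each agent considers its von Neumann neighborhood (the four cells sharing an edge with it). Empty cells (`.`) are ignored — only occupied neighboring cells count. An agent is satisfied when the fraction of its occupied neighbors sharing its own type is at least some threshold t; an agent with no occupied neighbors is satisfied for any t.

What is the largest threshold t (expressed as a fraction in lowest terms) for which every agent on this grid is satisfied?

Row 1: (1,1)1 0/1 · (1,2)2 2/3 · (1,3)2 2/2 · (1,5)1 0/1
Row 2: (2,2)2 2/2 · (2,3)2 3/3 · (2,4)2 2/3 · (2,5)2 2/3
Row 3: (3,1)2 1/1 · (3,4)1 1/3 · (3,5)2 1/3
Row 4: (4,1)2 2/2 · (4,2)2 1/2 · (4,3)1 1/2 · (4,4)1 3/3 · (4,5)1 1/2
The smallest same-type fraction is 0/1 at (1,1), which reduces to 0/1. Any threshold above that leaves this agent unsatisfied.

0/1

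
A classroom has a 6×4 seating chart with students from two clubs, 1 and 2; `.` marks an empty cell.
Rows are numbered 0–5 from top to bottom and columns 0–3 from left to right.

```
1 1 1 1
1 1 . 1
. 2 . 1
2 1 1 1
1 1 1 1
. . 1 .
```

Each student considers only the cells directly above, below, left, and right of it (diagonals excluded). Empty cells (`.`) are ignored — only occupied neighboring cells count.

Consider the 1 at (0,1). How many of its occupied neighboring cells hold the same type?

3

Occupied neighbors of (0,1): (1,1)=1, (0,0)=1, (0,2)=1.
Same type (1): 3 of 3.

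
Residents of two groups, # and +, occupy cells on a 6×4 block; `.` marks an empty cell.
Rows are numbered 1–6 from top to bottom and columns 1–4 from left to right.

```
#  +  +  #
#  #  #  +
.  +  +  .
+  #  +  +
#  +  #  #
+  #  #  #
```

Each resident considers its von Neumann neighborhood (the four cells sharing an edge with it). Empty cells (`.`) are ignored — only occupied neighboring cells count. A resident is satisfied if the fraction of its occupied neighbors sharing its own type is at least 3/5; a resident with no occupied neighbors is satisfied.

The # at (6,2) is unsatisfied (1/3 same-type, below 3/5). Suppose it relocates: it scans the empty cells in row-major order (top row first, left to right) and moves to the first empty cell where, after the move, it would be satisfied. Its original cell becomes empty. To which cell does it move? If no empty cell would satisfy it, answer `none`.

none

Vacating (6,2). Empty cells in order:
  (3,1): 1/3 same-type → still unsatisfied.
  (3,4): 0/3 same-type → still unsatisfied.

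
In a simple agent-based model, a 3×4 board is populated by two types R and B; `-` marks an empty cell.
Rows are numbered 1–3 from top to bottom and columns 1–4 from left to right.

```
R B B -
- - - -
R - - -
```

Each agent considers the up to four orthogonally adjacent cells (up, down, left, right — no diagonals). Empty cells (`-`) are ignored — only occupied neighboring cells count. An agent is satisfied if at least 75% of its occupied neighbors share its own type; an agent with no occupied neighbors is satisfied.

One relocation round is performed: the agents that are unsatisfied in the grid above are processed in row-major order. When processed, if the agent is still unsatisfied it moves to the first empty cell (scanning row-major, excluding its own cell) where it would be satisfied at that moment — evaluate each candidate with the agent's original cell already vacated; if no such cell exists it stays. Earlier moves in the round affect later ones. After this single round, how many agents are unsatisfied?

Initially unsatisfied (in order): (1,1), (1,2).
  (1,1) → (2,1).
  (1,2): now satisfied by earlier moves; stays.
Resulting grid:
- B B -
R - - -
R - - -
All satisfied now.

0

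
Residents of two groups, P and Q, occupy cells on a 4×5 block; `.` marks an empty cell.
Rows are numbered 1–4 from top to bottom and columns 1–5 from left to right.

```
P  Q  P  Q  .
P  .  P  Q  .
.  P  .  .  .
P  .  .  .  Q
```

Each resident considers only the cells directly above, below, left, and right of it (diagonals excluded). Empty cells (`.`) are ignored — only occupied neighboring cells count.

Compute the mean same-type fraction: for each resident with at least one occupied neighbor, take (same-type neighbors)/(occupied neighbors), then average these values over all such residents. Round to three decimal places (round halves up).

0.476

Row 1: (1,1)P 1/2 · (1,2)Q 0/2 · (1,3)P 1/3 · (1,4)Q 1/2
Row 2: (2,1)P 1/1 · (2,3)P 1/2 · (2,4)Q 1/2
Row 3: (3,2)P — no occupied neighbors
Row 4: (4,1)P — no occupied neighbors · (4,5)Q — no occupied neighbors
Sum over 7 residents: 1/2 + 0/2 + 1/3 + 1/2 + 1/1 + 1/2 + 1/2 = 10/3; mean = 10/3 ÷ 7 = 10/21 = 0.476190… → 0.476.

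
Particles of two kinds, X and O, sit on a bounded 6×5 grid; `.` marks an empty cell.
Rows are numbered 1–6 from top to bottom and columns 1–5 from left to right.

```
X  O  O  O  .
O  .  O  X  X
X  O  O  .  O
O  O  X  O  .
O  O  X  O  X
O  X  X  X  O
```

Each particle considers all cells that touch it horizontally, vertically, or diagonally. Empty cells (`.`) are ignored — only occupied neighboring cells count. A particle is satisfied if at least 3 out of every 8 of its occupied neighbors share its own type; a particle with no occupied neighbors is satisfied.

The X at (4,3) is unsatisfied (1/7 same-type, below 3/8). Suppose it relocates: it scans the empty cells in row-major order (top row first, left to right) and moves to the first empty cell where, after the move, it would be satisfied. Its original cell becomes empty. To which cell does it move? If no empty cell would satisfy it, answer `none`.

(1,5)

Vacating (4,3). Empty cells in order:
  (1,5): 2/3 same-type → satisfied — stop here.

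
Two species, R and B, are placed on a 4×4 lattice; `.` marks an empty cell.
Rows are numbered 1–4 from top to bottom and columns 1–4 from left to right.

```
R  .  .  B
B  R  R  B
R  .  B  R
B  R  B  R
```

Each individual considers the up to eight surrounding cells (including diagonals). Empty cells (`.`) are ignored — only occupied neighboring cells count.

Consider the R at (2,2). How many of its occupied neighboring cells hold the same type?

3

Occupied neighbors of (2,2): (1,1)=R, (2,1)=B, (2,3)=R, (3,1)=R, (3,3)=B.
Same type (R): 3 of 5.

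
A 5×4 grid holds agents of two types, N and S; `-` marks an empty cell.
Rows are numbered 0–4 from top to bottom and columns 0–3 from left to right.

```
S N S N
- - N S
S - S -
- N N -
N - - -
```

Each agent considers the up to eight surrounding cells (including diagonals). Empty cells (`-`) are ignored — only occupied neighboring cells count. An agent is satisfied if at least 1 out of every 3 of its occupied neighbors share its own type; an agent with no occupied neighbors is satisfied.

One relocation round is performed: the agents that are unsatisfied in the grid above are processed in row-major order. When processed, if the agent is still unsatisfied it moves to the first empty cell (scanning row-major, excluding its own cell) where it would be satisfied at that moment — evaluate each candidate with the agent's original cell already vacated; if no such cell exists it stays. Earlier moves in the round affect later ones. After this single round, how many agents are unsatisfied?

Initially unsatisfied (in order): (0,0), (0,2), (2,0), (2,2).
  (0,0) → (1,0).
  (0,2) → (0,0).
  (2,0): now satisfied by earlier moves; stays.
  (2,2) → (1,1).
Resulting grid:
S N - N
S S N S
S - - -
- N N -
N - - -
Unsatisfied now: (0,1), (1,3).

2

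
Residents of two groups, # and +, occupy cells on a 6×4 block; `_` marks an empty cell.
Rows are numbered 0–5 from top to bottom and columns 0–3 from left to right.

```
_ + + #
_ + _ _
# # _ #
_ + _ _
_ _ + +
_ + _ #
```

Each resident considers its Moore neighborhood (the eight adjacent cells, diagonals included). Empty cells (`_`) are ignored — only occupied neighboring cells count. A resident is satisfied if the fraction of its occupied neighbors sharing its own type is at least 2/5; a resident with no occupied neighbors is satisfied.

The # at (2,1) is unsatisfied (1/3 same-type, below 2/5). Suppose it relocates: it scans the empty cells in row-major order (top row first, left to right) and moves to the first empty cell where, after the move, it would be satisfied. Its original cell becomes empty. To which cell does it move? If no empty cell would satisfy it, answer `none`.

(1,2)

Vacating (2,1). Empty cells in order:
  (0,0): 0/2 same-type → still unsatisfied.
  (1,0): 1/3 same-type → still unsatisfied.
  (1,2): 2/5 same-type → satisfied — stop here.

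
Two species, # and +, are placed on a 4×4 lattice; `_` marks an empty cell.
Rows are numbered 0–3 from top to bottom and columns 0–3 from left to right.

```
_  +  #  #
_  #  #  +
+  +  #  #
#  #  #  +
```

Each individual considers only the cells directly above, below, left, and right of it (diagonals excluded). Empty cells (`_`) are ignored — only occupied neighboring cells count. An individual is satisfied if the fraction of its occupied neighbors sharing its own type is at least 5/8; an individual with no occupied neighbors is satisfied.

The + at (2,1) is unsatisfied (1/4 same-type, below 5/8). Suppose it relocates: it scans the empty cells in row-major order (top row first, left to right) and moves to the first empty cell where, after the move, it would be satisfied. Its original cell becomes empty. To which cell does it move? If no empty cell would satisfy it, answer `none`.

(0,0)

Vacating (2,1). Empty cells in order:
  (0,0): 1/1 same-type → satisfied — stop here.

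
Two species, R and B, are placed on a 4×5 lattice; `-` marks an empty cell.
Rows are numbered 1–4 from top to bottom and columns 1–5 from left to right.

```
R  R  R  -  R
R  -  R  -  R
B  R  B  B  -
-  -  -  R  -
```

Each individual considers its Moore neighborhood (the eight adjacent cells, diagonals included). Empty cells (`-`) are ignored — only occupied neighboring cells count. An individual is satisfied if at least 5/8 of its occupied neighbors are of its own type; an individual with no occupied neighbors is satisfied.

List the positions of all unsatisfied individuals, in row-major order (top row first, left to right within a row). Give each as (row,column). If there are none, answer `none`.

(1,1)R 2/2 ok
(1,2)R 4/4 ok
(1,3)R 2/2 ok
(1,5)R 1/1 ok
(2,1)R 3/4 ok
(2,3)R 3/5 unhappy
(2,5)R 1/2 unhappy
(3,1)B 0/2 unhappy
(3,2)R 2/4 unhappy
(3,3)B 1/4 unhappy
(3,4)B 1/4 unhappy
(4,4)R 0/2 unhappy

(2,3), (2,5), (3,1), (3,2), (3,3), (3,4), (4,4)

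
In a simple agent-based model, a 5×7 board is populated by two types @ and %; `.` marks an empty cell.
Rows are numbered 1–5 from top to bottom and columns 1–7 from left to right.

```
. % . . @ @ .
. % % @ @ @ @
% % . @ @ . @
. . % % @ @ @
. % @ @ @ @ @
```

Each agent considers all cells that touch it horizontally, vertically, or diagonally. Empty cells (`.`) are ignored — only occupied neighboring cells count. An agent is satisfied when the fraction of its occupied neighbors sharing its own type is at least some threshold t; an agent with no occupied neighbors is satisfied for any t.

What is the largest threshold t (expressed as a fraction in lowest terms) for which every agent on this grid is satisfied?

1/7

Row 1: (1,2)% 2/2 · (1,5)@ 4/4 · (1,6)@ 4/4
Row 2: (2,2)% 4/4 · (2,3)% 3/5 · (2,4)@ 4/5 · (2,5)@ 6/6 · (2,6)@ 6/6 · (2,7)@ 3/3
Row 3: (3,1)% 2/2 · (3,2)% 4/4 · (3,4)@ 4/7 · (3,5)@ 6/7 · (3,7)@ 4/4
Row 4: (4,3)% 3/6 · (4,4)% 1/7 · (4,5)@ 6/7 · (4,6)@ 7/7 · (4,7)@ 4/4
Row 5: (5,2)% 1/2 · (5,3)@ 1/4 · (5,4)@ 3/5 · (5,5)@ 4/5 · (5,6)@ 5/5 · (5,7)@ 3/3
The smallest same-type fraction is 1/7 at (4,4), which reduces to 1/7. Any threshold above that leaves this agent unsatisfied.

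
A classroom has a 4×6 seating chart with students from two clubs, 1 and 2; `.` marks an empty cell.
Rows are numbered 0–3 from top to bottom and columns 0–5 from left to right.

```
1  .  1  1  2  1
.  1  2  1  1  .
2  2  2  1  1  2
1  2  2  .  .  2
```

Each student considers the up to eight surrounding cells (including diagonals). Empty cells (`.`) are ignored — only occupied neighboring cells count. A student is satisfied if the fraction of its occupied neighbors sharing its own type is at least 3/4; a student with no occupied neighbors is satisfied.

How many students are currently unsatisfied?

Row 0: (0,0)1 1/1 ok · (0,2)1 3/4 ok · (0,3)1 3/5 unhappy · (0,4)2 0/4 unhappy · (0,5)1 1/2 unhappy
Row 1: (1,1)1 2/6 unhappy · (1,2)2 2/7 unhappy · (1,3)1 5/8 unhappy · (1,4)1 5/7 unhappy
Row 2: (2,0)2 2/4 unhappy · (2,1)2 5/7 unhappy · (2,2)2 4/7 unhappy · (2,3)1 3/6 unhappy · (2,4)1 3/5 unhappy · (2,5)2 1/3 unhappy
Row 3: (3,0)1 0/3 unhappy · (3,1)2 4/5 ok · (3,2)2 3/4 ok · (3,5)2 1/2 unhappy
Unsatisfied: (0,3), (0,4), (0,5), (1,1), (1,2), (1,3), (1,4), (2,0), (2,1), (2,2), (2,3), (2,4), (2,5), (3,0), (3,5) — 15 in total.

15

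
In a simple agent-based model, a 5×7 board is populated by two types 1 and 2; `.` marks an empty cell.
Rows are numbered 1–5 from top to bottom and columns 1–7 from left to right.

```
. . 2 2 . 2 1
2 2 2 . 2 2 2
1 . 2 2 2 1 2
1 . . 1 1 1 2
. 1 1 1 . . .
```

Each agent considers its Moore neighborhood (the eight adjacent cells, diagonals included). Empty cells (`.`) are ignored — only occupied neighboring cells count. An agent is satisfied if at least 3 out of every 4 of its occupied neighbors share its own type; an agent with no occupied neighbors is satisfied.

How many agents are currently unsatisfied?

(1,3)2 3/3 ✓
(1,4)2 3/3 ✓
(1,6)2 3/4 ✓
(1,7)1 0/3 ✗
(2,1)2 1/2 ✗
(2,2)2 4/5 ✓
(2,3)2 5/5 ✓
(2,5)2 5/6 ✓
(2,6)2 5/7 ✗
(2,7)2 3/5 ✗
(3,1)1 1/3 ✗
(3,3)2 3/4 ✓
(3,4)2 4/6 ✗
(3,5)2 3/7 ✗
(3,6)1 2/8 ✗
(3,7)2 3/5 ✗
(4,1)1 2/2 ✓
(4,4)1 3/6 ✗
(4,5)1 4/6 ✗
(4,6)1 2/5 ✗
(4,7)2 1/3 ✗
(5,2)1 2/2 ✓
(5,3)1 3/3 ✓
(5,4)1 3/3 ✓
Unsatisfied: (1,7), (2,1), (2,6), (2,7), (3,1), (3,4), (3,5), (3,6), (3,7), (4,4), (4,5), (4,6), (4,7) — 13 in total.

13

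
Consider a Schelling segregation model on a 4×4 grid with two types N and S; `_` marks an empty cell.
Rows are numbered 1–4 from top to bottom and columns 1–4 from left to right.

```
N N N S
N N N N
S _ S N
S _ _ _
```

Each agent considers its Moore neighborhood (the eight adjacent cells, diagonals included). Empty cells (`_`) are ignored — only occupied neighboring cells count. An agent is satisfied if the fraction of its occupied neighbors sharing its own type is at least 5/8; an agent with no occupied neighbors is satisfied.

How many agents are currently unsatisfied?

4

Row 1: (1,1)N 3/3 satisfied · (1,2)N 5/5 satisfied · (1,3)N 4/5 satisfied · (1,4)S 0/3 not
Row 2: (2,1)N 3/4 satisfied · (2,2)N 5/7 satisfied · (2,3)N 5/7 satisfied · (2,4)N 3/5 not
Row 3: (3,1)S 1/3 not · (3,3)S 0/4 not · (3,4)N 2/3 satisfied
Row 4: (4,1)S 1/1 satisfied
Unsatisfied: (1,4), (2,4), (3,1), (3,3) — 4 in total.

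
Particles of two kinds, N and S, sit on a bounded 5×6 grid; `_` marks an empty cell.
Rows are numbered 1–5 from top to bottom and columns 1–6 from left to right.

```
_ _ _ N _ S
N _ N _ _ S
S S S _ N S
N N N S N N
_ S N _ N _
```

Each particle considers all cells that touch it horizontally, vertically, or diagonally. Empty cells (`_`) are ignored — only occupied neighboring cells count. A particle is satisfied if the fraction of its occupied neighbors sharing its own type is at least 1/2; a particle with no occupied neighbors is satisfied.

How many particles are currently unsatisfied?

12

Row 1: (1,4)N 1/1 ok · (1,6)S 1/1 ok
Row 2: (2,1)N 0/2 unhappy · (2,3)N 1/3 unhappy · (2,6)S 2/3 ok
Row 3: (3,1)S 1/4 unhappy · (3,2)S 2/7 unhappy · (3,3)S 2/5 unhappy · (3,5)N 2/5 unhappy · (3,6)S 1/4 unhappy
Row 4: (4,1)N 1/4 unhappy · (4,2)N 3/7 unhappy · (4,3)N 2/6 unhappy · (4,4)S 1/6 unhappy · (4,5)N 3/5 ok · (4,6)N 3/4 ok
Row 5: (5,2)S 0/4 unhappy · (5,3)N 2/4 ok · (5,5)N 2/3 ok
Unsatisfied: (2,1), (2,3), (3,1), (3,2), (3,3), (3,5), (3,6), (4,1), (4,2), (4,3), (4,4), (5,2) — 12 in total.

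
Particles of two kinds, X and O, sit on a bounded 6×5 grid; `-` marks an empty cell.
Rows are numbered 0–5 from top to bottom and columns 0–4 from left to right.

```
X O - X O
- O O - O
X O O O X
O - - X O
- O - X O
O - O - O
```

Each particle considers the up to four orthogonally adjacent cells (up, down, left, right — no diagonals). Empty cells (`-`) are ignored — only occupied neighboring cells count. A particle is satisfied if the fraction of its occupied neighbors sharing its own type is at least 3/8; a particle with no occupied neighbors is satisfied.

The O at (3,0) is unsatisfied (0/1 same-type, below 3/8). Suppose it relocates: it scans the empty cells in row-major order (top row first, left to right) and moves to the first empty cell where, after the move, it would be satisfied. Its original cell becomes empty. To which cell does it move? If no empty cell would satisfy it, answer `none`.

Vacating (3,0). Empty cells in order:
  (0,2): 2/3 same-type → satisfied — stop here.

(0,2)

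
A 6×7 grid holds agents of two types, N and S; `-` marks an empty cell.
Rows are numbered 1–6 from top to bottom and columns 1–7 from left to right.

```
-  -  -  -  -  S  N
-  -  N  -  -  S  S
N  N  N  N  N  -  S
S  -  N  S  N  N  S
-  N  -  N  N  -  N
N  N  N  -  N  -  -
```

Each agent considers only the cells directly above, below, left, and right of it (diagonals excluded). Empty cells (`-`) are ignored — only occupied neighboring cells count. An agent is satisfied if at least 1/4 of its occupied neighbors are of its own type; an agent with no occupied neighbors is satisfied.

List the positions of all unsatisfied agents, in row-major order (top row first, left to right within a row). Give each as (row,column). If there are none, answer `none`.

(1,6)S 1/2 satisfied
(1,7)N 0/2 not
(2,3)N 1/1 satisfied
(2,6)S 2/2 satisfied
(2,7)S 2/3 satisfied
(3,1)N 1/2 satisfied
(3,2)N 2/2 satisfied
(3,3)N 4/4 satisfied
(3,4)N 2/3 satisfied
(3,5)N 2/2 satisfied
(3,7)S 2/2 satisfied
(4,1)S 0/1 not
(4,3)N 1/2 satisfied
(4,4)S 0/4 not
(4,5)N 3/4 satisfied
(4,6)N 1/2 satisfied
(4,7)S 1/3 satisfied
(5,2)N 1/1 satisfied
(5,4)N 1/2 satisfied
(5,5)N 3/3 satisfied
(5,7)N 0/1 not
(6,1)N 1/1 satisfied
(6,2)N 3/3 satisfied
(6,3)N 1/1 satisfied
(6,5)N 1/1 satisfied

(1,7), (4,1), (4,4), (5,7)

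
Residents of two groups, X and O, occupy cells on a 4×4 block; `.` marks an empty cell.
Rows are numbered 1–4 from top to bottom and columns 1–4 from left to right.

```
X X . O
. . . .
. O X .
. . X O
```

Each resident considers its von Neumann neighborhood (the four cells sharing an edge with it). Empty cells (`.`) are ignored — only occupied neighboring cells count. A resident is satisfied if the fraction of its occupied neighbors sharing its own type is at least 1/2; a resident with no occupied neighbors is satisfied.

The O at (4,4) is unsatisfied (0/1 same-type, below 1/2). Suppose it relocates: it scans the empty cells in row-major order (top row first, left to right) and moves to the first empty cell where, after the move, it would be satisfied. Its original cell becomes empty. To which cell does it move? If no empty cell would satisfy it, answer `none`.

(1,3)

Vacating (4,4). Empty cells in order:
  (1,3): 1/2 same-type → satisfied — stop here.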